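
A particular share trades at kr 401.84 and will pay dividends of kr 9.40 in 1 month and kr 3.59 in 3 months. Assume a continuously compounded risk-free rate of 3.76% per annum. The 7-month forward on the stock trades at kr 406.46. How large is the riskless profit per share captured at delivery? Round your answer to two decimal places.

PV(dividends) I = 9.40·e^(−0.0376·1/12) + 3.59·e^(−0.0376·3/12) = 12.9270
Fair forward F* = (S − I)·e^(rT) = (401.84 − 12.9270)·e^0.021933 = 388.9130 × 1.022175 = 397.5371
Market kr 406.46 > fair 397.5371: forward overpriced → cash-and-carry (borrow at r, buy the stock and collect the dividends, short the forward).
Profit at T = |F_mkt − F*| = |406.46 − 397.5371| = kr 8.92 per share

kr 8.92 per share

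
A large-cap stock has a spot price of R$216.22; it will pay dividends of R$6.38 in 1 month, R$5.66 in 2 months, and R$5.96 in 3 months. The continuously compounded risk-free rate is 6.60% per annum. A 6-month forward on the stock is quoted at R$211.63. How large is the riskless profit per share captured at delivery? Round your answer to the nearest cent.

R$6.56 per share

PV(dividends) I = 6.38·e^(−0.0660·1/12) + 5.66·e^(−0.0660·2/12) + 5.96·e^(−0.0660·3/12) = 17.8056
Fair forward F* = (S − I)·e^(rT) = (216.22 − 17.8056)·e^0.033000 = 198.4144 × 1.033551 = 205.0714
Market R$211.63 > fair 205.0714: forward overpriced → cash-and-carry (borrow at r, buy the stock and collect the dividends, short the forward).
Profit at T = |F_mkt − F*| = |211.63 − 205.0714| = R$6.56 per share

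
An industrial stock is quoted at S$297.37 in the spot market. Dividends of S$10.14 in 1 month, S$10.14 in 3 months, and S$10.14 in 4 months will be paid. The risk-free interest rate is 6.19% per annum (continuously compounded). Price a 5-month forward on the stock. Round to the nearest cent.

S$274.35

PV(dividends) I = 10.14·e^(−0.0619·1/12) + 10.14·e^(−0.0619·3/12) + 10.14·e^(−0.0619·4/12)
I = 10.0878 + 9.9843 + 9.9329 = 30.0050
F = (S − I)·e^(rT) = (297.37 − 30.0050) · e^(0.0619·5/12)
= 267.3650 · e^0.025792 = 267.3650 × 1.026127 = S$274.35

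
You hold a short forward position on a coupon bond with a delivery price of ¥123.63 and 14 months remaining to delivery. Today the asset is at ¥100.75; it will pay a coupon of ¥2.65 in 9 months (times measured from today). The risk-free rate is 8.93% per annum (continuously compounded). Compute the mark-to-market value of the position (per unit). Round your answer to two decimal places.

PV(remaining coupons) I = 2.65·e^(−0.0893·9/12) = 2.4783
Current forward F = (S − I)·e^(rT) = (100.75 − 2.4783)·e^(0.0893·14/12) = 98.2717 × 1.109804 = 109.0623
Value (long) = (F − K)·e^(−rT) = (109.0623 − 123.63) × 0.901060 = -13.1264
Short position value = −(long value) = ¥13.13

¥13.13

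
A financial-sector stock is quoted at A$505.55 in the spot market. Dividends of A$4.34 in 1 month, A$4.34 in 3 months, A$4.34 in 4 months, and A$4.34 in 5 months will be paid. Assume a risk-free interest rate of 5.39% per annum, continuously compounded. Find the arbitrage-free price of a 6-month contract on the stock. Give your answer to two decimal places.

A$501.78

PV(dividends) I = 4.34·e^(−0.0539·1/12) + 4.34·e^(−0.0539·3/12) + 4.34·e^(−0.0539·4/12) + 4.34·e^(−0.0539·5/12)
I = 4.3205 + 4.2819 + 4.2627 + 4.2436 = 17.1087
F = (S − I)·e^(rT) = (505.55 − 17.1087) · e^(0.0539·6/12)
= 488.4413 · e^0.026950 = 488.4413 × 1.027316 = A$501.78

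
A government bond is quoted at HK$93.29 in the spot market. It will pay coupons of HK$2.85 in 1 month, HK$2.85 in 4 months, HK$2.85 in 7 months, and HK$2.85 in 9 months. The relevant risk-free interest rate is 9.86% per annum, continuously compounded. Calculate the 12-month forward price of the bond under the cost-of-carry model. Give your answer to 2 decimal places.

PV(coupons) I = 2.85·e^(−0.0986·1/12) + 2.85·e^(−0.0986·4/12) + 2.85·e^(−0.0986·7/12) + 2.85·e^(−0.0986·9/12)
I = 2.8267 + 2.7579 + 2.6907 + 2.6468 = 10.9221
F = (S − I)·e^(rT) = (93.29 − 10.9221) · e^(0.0986·12/12)
= 82.3679 · e^0.098600 = 82.3679 × 1.103625 = HK$90.90

HK$90.90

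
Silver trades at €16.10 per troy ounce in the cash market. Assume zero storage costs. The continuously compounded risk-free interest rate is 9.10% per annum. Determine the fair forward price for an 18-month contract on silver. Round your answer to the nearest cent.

€18.45 per troy ounce

F = S·e^(rT) = 16.10 · e^(0.0910 × 18/12) = 16.10 · e^0.136500
= 16.10 × 1.146255 = €18.45 per troy ounce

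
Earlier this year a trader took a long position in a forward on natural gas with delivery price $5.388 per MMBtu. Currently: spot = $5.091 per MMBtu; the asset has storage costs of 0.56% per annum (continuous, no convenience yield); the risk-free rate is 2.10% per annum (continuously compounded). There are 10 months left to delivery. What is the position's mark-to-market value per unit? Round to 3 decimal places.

-$0.180 per MMBtu

Current fair forward for the remaining 10 months: F = S·e^((r + u)·T), (r + u) = 0.0210 + 0.0056 = 0.0266
F = 5.091 · e^(0.0266 × 10/12) = 5.091 × 1.022414 = 5.2051
Value of long forward = (F − K)·e^(−rT) = (5.2051 − 5.388) · e^(−0.0210·10/12)
= -0.1829 × 0.982652 = -0.180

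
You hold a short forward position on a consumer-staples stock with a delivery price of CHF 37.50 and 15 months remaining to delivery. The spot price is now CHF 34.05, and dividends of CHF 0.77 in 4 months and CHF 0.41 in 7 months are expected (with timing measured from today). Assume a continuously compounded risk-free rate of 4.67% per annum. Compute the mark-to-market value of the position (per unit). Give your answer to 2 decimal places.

CHF 2.48

PV(remaining dividends) I = 0.77·e^(−0.0467·4/12) + 0.41·e^(−0.0467·7/12) = 1.1571
Current forward F = (S − I)·e^(rT) = (34.05 − 1.1571)·e^(0.0467·15/12) = 32.8929 × 1.060112 = 34.8702
Value (long) = (F − K)·e^(−rT) = (34.8702 − 37.50) × 0.943296 = -2.4807
Short position value = −(long value) = CHF 2.48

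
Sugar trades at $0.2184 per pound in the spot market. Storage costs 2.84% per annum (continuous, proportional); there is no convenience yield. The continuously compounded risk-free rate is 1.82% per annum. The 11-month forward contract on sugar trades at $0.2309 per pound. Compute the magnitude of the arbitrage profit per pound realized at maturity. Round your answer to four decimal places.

$0.0030 per pound

Fair forward: F* = S·e^(carry·T), with carry = (r + u) = 0.0182 + 0.0284 = 0.0466
F* = 0.2184 · e^(0.0466 × 11/12) = 0.2184 · e^0.042717 = 0.2184 × 1.043643 = $0.2279
Market $0.2309 > fair $0.2279: forward overpriced → cash-and-carry (buy spot, short the forward).
At maturity, profit = |F_mkt − F*| = |0.2309 − 0.2279| = $0.0030 per pound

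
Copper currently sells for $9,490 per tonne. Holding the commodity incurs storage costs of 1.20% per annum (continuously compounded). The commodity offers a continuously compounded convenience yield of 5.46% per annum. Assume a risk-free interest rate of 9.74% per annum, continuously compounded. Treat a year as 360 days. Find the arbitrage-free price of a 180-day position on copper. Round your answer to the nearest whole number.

$9,754 per tonne

Net carry = r + u − y = 0.0974 + 0.0120 − 0.0546 = 0.0548
F = S·e^((r+u−y)T) = 9490 · e^(0.0548 × 180/360) = 9490 · e^0.027400
= 9490 × 1.027779 = $9,754 per tonne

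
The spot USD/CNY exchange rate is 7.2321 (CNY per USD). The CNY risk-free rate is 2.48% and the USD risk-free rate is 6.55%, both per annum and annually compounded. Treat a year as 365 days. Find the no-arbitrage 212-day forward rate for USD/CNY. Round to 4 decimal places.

By covered interest parity, F = S · (1+r_CNY)^T / (1+r_USD)^T
= 7.2321 × 1.014330 / 1.037537 = 7.2321 × 0.977633
F = 7.0703 CNY per USD

7.0703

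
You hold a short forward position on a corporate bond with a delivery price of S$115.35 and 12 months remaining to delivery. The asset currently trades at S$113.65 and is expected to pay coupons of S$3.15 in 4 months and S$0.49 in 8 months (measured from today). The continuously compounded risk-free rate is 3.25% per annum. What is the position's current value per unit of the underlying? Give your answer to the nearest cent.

PV(remaining coupons) I = 3.15·e^(−0.0325·4/12) + 0.49·e^(−0.0325·8/12) = 3.5956
Current forward F = (S − I)·e^(rT) = (113.65 − 3.5956)·e^(0.0325·12/12) = 110.0544 × 1.033034 = 113.6899
Value (long) = (F − K)·e^(−rT) = (113.6899 − 115.35) × 0.968022 = -1.6070
Short position value = −(long value) = S$1.61

S$1.61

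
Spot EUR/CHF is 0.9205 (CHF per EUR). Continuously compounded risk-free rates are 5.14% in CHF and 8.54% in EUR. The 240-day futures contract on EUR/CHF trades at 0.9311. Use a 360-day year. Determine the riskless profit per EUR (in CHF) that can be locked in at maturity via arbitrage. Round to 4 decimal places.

0.0312 per EUR (in CHF)

Fair futures: F* = S·e^(carry·T), with carry = (r_CHF − r_EUR) = 0.0514 − 0.0854 = -0.0340
F* = 0.9205 · e^(-0.0340 × 240/360) = 0.9205 · e^-0.022667 = 0.9205 × 0.977588 = 0.8999
Market 0.9311 > fair 0.8999: forward overpriced → cash-and-carry (buy spot, short the forward).
At maturity, profit = |F_mkt − F*| = |0.9311 − 0.8999| = 0.0312 per EUR (in CHF)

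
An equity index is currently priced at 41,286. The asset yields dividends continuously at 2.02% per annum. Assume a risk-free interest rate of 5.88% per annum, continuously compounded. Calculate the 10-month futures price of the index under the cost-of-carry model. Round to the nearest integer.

F = S·e^((r − q)T) = 41286 · e^((0.0588 − 0.0202) × 10/12)
= 41286 · e^0.032167 = 41286 × 1.032690
F = 42,636

42,636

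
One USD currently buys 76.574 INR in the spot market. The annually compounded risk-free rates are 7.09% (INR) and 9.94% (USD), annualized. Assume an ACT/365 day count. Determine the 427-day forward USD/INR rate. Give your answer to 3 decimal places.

74.257

By covered interest parity, F = S · (1+r_INR)^T / (1+r_USD)^T
= 76.574 × 1.083433 / 1.117240 = 76.574 × 0.969741
F = 74.257 INR per USD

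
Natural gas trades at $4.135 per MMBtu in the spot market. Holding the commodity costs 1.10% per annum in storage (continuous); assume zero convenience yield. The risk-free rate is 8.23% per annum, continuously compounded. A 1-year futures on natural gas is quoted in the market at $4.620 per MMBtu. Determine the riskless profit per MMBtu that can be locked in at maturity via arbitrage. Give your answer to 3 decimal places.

Fair futures: F* = S·e^(carry·T), with carry = (r + u) = 0.0823 + 0.0110 = 0.0933
F* = 4.135 · e^(0.0933 × 1) = 4.135 · e^0.093300 = 4.135 × 1.097791 = $4.5394
Market $4.620 > fair $4.5394: forward overpriced → cash-and-carry (buy spot, short the forward).
At maturity, profit = |F_mkt − F*| = |4.620 − 4.5394| = $0.081 per MMBtu

$0.081 per MMBtu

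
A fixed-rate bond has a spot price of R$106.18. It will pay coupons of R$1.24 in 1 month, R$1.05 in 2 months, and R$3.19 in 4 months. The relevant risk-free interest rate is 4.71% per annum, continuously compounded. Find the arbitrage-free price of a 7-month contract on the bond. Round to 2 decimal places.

R$103.57

PV(coupons) I = 1.24·e^(−0.0471·1/12) + 1.05·e^(−0.0471·2/12) + 3.19·e^(−0.0471·4/12)
I = 1.2351 + 1.0418 + 3.1403 = 5.4172
F = (S − I)·e^(rT) = (106.18 − 5.4172) · e^(0.0471·7/12)
= 100.7628 · e^0.027475 = 100.7628 × 1.027856 = R$103.57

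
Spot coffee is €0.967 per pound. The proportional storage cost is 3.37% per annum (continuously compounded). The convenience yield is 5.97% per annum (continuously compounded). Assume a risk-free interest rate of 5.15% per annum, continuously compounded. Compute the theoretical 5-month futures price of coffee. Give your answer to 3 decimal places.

Net carry = r + u − y = 0.0515 + 0.0337 − 0.0597 = 0.0255
F = S·e^((r+u−y)T) = 0.967 · e^(0.0255 × 5/12) = 0.967 · e^0.010625
= 0.967 × 1.010682 = €0.977 per pound

€0.977 per pound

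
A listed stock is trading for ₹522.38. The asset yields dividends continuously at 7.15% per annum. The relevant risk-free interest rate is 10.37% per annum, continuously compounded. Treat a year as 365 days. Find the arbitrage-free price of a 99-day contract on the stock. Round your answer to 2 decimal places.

₹526.96

F = S·e^((r − q)T) = 522.38 · e^((0.1037 − 0.0715) × 99/365)
= 522.38 · e^0.008734 = 522.38 × 1.008772
F = ₹526.96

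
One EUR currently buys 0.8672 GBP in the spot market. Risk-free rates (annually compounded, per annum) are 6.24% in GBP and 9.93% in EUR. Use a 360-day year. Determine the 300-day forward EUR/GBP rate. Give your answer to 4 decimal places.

By covered interest parity, F = S · (1+r_GBP)^T / (1+r_EUR)^T
= 0.8672 × 1.051736 / 1.082090 = 0.8672 × 0.971949
F = 0.8429 GBP per EUR

0.8429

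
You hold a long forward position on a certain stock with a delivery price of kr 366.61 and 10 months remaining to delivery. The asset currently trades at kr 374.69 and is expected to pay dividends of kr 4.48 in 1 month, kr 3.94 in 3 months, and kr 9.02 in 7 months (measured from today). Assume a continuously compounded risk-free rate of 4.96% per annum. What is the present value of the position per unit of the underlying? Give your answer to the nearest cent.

PV(remaining dividends) I = 4.48·e^(−0.0496·1/12) + 3.94·e^(−0.0496·3/12) + 9.02·e^(−0.0496·7/12) = 17.1157
Current forward F = (S − I)·e^(rT) = (374.69 − 17.1157)·e^(0.0496·10/12) = 357.5743 × 1.042199 = 372.6636
Value (long) = (F − K)·e^(−rT) = (372.6636 − 366.61) × 0.959509 = 5.8085
Value = kr 5.81

kr 5.81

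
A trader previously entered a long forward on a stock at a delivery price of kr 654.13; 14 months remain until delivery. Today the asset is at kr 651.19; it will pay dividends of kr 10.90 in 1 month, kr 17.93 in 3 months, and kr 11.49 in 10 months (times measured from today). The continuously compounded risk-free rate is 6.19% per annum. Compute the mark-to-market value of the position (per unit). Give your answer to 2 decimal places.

kr 3.22

PV(remaining dividends) I = 10.90·e^(−0.0619·1/12) + 17.93·e^(−0.0619·3/12) + 11.49·e^(−0.0619·10/12) = 39.4109
Current forward F = (S − I)·e^(rT) = (651.19 − 39.4109)·e^(0.0619·14/12) = 611.7791 × 1.074888 = 657.5940
Value (long) = (F − K)·e^(−rT) = (657.5940 − 654.13) × 0.930329 = 3.2227
Value = kr 3.22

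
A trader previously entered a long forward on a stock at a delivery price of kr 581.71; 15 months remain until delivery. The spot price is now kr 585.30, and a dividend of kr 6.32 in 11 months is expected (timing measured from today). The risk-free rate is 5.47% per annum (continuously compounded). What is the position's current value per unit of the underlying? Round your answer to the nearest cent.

kr 36.02

PV(remaining dividends) I = 6.32·e^(−0.0547·11/12) = 6.0109
Current forward F = (S − I)·e^(rT) = (585.30 − 6.0109)·e^(0.0547·15/12) = 579.2891 × 1.070767 = 620.2837
Value (long) = (F − K)·e^(−rT) = (620.2837 − 581.71) × 0.933910 = 36.0244
Value = kr 36.02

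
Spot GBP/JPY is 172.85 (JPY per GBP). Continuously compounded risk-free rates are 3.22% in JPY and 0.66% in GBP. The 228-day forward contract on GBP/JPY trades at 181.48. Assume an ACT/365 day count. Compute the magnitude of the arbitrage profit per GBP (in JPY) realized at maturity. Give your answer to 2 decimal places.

Fair forward: F* = S·e^(carry·T), with carry = (r_JPY − r_GBP) = 0.0322 − 0.0066 = 0.0256
F* = 172.85 · e^(0.0256 × 228/365) = 172.85 · e^0.015991 = 172.85 × 1.016120 = 175.6363
Market 181.48 > fair 175.6363: forward overpriced → cash-and-carry (buy spot, short the forward).
At maturity, profit = |F_mkt − F*| = |181.48 − 175.6363| = 5.84 per GBP (in JPY)

5.84 per GBP (in JPY)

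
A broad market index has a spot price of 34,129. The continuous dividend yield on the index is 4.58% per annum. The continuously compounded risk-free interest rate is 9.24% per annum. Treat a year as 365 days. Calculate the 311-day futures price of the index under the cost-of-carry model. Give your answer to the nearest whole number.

35,511

F = S·e^((r − q)T) = 34129 · e^((0.0924 − 0.0458) × 311/365)
= 34129 · e^0.039706 = 34129 × 1.040505
F = 35,511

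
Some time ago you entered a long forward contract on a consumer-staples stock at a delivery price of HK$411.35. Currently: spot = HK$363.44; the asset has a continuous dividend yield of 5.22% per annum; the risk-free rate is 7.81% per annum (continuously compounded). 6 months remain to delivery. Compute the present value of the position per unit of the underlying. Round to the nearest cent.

-HK$41.52

Current fair forward for the remaining 6 months: F = S·e^((r − q)·T), (r − q) = 0.0781 − 0.0522 = 0.0259
F = 363.44 · e^(0.0259 × 6/12) = 363.44 × 1.013034 = 368.1771
Value of long forward = (F − K)·e^(−rT) = (368.1771 − 411.35) · e^(−0.0781·6/12)
= -43.1729 × 0.961703 = -41.52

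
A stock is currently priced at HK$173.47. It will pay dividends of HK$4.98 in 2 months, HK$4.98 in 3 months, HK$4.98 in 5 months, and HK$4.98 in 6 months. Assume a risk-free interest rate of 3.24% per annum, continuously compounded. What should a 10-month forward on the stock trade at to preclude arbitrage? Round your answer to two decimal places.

PV(dividends) I = 4.98·e^(−0.0324·2/12) + 4.98·e^(−0.0324·3/12) + 4.98·e^(−0.0324·5/12) + 4.98·e^(−0.0324·6/12)
I = 4.9532 + 4.9398 + 4.9132 + 4.9000 = 19.7062
F = (S − I)·e^(rT) = (173.47 − 19.7062) · e^(0.0324·10/12)
= 153.7638 · e^0.027000 = 153.7638 × 1.027368 = HK$157.97

HK$157.97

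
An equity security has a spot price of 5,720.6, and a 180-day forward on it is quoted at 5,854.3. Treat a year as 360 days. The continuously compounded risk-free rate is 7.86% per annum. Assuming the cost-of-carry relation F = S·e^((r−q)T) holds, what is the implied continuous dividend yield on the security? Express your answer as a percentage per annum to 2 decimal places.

3.24%

From F = S·e^((r−q)T): (r − q) = ln(F/S)/T
ln(5854.3/5720.6) = ln(1.023372) = 0.023103
(r − q) = 0.023103 / (180/360) = 0.046206
q = r − ln(F/S)/T = 0.0786 − 0.046206 = 0.032394
q = 3.24%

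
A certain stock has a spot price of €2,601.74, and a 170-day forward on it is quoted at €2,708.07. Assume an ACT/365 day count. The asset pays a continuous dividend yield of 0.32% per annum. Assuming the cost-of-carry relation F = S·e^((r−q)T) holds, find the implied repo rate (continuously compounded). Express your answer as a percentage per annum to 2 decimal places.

From F = S·e^((r−q)T): (r − q) = ln(F/S)/T
ln(2708.07/2601.74) = ln(1.040869) = 0.040056
(r − q) = 0.040056 / (170/365) = 0.086003
r = ln(F/S)/T + q = 0.086003 + 0.0032 = 0.089203
r = 8.92%

8.92%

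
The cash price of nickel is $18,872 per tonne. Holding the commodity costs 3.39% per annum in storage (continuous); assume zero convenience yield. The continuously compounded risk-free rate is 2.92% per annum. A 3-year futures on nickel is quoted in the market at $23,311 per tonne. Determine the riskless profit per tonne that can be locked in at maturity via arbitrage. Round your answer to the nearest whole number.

Fair futures: F* = S·e^(carry·T), with carry = (r + u) = 0.0292 + 0.0339 = 0.0631
F* = 18872 · e^(0.0631 × 3) = 18872 · e^0.189300 = 18872 × 1.208403 = $22804.9814
Market $23311 > fair $22804.9814: forward overpriced → cash-and-carry (buy spot, short the forward).
At maturity, profit = |F_mkt − F*| = |23311 − 22804.9814| = $506 per tonne

$506 per tonne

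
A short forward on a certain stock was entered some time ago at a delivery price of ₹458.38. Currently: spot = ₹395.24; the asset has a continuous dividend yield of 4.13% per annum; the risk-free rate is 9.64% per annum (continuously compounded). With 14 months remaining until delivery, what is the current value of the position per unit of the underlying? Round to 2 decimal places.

Current fair forward for the remaining 14 months: F = S·e^((r − q)·T), (r − q) = 0.0964 − 0.0413 = 0.0551
F = 395.24 · e^(0.0551 × 14/12) = 395.24 × 1.066395 = 421.4820
Value of long forward = (F − K)·e^(−rT) = (421.4820 − 458.38) · e^(−0.0964·14/12)
= -36.8980 × 0.893627 = -32.97
Short position value = −(long value) = ₹32.97

₹32.97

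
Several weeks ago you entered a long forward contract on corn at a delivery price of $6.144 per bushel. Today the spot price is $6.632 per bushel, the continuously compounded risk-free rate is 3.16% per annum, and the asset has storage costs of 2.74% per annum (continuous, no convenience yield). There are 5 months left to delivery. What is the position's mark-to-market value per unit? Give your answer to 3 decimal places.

$0.645 per bushel

Current fair forward for the remaining 5 months: F = S·e^((r + u)·T), (r + u) = 0.0316 + 0.0274 = 0.0590
F = 6.632 · e^(0.0590 × 5/12) = 6.632 × 1.024888 = 6.7971
Value of long forward = (F − K)·e^(−rT) = (6.7971 − 6.144) · e^(−0.0316·5/12)
= 0.6531 × 0.986920 = 0.645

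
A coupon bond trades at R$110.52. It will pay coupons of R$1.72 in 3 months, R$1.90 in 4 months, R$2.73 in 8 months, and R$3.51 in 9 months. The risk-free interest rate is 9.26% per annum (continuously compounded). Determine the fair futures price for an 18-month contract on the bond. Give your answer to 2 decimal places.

PV(coupons) I = 1.72·e^(−0.0926·3/12) + 1.90·e^(−0.0926·4/12) + 2.73·e^(−0.0926·8/12) + 3.51·e^(−0.0926·9/12)
I = 1.6806 + 1.8422 + 2.5666 + 3.2745 = 9.3639
F = (S − I)·e^(rT) = (110.52 − 9.3639) · e^(0.0926·18/12)
= 101.1561 · e^0.138900 = 101.1561 × 1.149009 = R$116.23

R$116.23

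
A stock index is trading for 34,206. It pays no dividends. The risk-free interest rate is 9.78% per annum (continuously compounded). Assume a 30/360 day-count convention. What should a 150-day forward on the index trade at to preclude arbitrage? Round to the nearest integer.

35,629

F = S·e^(rT) = 34206 · e^(0.0978 × 150/360)
= 34206 · e^0.040750 = 34206 × 1.041592
F = 35,629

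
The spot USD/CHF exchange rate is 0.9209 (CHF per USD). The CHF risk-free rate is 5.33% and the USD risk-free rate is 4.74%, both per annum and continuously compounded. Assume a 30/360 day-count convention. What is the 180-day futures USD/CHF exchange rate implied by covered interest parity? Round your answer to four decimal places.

F = S·e^((r_CHF − r_USD)T) = 0.9209 · e^((0.0533 − 0.0474) × 180/360)
= 0.9209 · e^0.002950 = 0.9209 × 1.002954
F = 0.9236 CHF per USD

0.9236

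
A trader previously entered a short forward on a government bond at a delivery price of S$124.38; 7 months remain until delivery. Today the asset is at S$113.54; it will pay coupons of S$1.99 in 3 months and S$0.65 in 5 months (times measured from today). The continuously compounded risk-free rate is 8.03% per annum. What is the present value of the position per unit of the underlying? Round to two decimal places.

S$7.73

PV(remaining coupons) I = 1.99·e^(−0.0803·3/12) + 0.65·e^(−0.0803·5/12) = 2.5791
Current forward F = (S − I)·e^(rT) = (113.54 − 2.5791)·e^(0.0803·7/12) = 110.9609 × 1.047956 = 116.2821
Value (long) = (F − K)·e^(−rT) = (116.2821 − 124.38) × 0.954238 = -7.7273
Short position value = −(long value) = S$7.73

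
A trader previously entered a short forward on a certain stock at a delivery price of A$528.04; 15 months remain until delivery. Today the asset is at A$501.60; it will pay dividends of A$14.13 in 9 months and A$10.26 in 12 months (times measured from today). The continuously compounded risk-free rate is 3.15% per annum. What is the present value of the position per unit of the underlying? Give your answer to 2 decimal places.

A$29.79

PV(remaining dividends) I = 14.13·e^(−0.0315·9/12) + 10.26·e^(−0.0315·12/12) = 23.7419
Current forward F = (S − I)·e^(rT) = (501.60 − 23.7419)·e^(0.0315·15/12) = 477.8581 × 1.040160 = 497.0489
Value (long) = (F − K)·e^(−rT) = (497.0489 − 528.04) × 0.961390 = -29.7945
Short position value = −(long value) = A$29.79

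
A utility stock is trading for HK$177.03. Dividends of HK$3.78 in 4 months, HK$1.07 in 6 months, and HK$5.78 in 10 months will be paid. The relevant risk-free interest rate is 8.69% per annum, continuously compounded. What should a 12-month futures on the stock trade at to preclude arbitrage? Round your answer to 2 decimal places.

PV(dividends) I = 3.78·e^(−0.0869·4/12) + 1.07·e^(−0.0869·6/12) + 5.78·e^(−0.0869·10/12)
I = 3.6721 + 1.0245 + 5.3762 = 10.0728
F = (S − I)·e^(rT) = (177.03 − 10.0728) · e^(0.0869·12/12)
= 166.9572 · e^0.086900 = 166.9572 × 1.090788 = HK$182.11

HK$182.11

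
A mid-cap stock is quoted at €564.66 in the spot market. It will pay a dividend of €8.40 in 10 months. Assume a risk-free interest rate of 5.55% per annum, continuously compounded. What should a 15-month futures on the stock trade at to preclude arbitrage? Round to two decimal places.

€596.63

PV(dividends) I = 8.40·e^(−0.0555·10/12)
I = 8.0203
F = (S − I)·e^(rT) = (564.66 − 8.0203) · e^(0.0555·15/12)
= 556.6397 · e^0.069375 = 556.6397 × 1.071838 = €596.63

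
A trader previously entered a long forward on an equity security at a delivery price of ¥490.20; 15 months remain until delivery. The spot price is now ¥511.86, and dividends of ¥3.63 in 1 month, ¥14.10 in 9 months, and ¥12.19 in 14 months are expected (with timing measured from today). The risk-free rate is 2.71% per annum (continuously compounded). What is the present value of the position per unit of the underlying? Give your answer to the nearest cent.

¥8.74

PV(remaining dividends) I = 3.63·e^(−0.0271·1/12) + 14.10·e^(−0.0271·9/12) + 12.19·e^(−0.0271·14/12) = 29.2487
Current forward F = (S − I)·e^(rT) = (511.86 − 29.2487)·e^(0.0271·15/12) = 482.6113 × 1.034455 = 499.2397
Value (long) = (F − K)·e^(−rT) = (499.2397 − 490.20) × 0.966692 = 8.7386
Value = ¥8.74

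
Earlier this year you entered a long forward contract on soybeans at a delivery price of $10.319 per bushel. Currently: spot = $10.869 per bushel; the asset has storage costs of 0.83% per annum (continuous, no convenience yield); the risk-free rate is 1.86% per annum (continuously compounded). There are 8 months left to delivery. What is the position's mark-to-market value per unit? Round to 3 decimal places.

$0.737 per bushel

Current fair forward for the remaining 8 months: F = S·e^((r + u)·T), (r + u) = 0.0186 + 0.0083 = 0.0269
F = 10.869 · e^(0.0269 × 8/12) = 10.869 × 1.018095 = 11.0657
Value of long forward = (F − K)·e^(−rT) = (11.0657 − 10.319) · e^(−0.0186·8/12)
= 0.7467 × 0.987677 = 0.737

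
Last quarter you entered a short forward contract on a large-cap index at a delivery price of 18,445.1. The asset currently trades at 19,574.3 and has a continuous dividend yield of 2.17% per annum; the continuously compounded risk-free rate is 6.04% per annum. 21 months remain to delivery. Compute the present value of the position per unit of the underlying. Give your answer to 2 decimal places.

-2249.95

Current fair forward for the remaining 21 months: F = S·e^((r − q)·T), (r − q) = 0.0604 − 0.0217 = 0.0387
F = 19574.3 · e^(0.0387 × 21/12) = 19574.3 × 1.07007100 = 20945.8908
Value of long forward = (F − K)·e^(−rT) = (20945.8908 − 18445.1) · e^(−0.0604·21/12)
= 2500.7908 × 0.89969452 = 2249.95
Short position value = −(long value) = -2249.95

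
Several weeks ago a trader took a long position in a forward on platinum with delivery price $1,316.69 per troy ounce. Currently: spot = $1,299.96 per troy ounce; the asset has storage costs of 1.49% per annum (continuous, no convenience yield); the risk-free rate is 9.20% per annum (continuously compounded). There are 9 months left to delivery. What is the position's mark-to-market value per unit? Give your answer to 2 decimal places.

$85.67 per troy ounce

Current fair forward for the remaining 9 months: F = S·e^((r + u)·T), (r + u) = 0.0920 + 0.0149 = 0.1069
F = 1299.96 · e^(0.1069 × 9/12) = 1299.96 × 1.08347666 = 1408.4763
Value of long forward = (F − K)·e^(−rT) = (1408.4763 − 1316.69) · e^(−0.0920·9/12)
= 91.7863 × 0.93332668 = 85.67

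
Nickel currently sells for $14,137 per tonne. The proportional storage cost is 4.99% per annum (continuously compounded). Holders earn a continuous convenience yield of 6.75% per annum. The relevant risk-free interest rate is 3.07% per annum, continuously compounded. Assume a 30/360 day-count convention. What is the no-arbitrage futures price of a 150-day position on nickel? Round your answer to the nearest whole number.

$14,214 per tonne

Net carry = r + u − y = 0.0307 + 0.0499 − 0.0675 = 0.0131
F = S·e^((r+u−y)T) = 14137 · e^(0.0131 × 150/360) = 14137 · e^0.005458
= 14137 × 1.005473 = $14,214 per tonne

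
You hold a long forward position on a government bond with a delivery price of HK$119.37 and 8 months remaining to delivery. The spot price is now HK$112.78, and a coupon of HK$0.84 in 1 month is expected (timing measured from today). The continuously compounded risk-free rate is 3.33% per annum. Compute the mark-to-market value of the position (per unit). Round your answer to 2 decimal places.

PV(remaining coupons) I = 0.84·e^(−0.0333·1/12) = 0.8377
Current forward F = (S − I)·e^(rT) = (112.78 − 0.8377)·e^(0.0333·8/12) = 111.9423 × 1.022448 = 114.4552
Value (long) = (F − K)·e^(−rT) = (114.4552 − 119.37) × 0.978045 = -4.8069
Value = -HK$4.81

-HK$4.81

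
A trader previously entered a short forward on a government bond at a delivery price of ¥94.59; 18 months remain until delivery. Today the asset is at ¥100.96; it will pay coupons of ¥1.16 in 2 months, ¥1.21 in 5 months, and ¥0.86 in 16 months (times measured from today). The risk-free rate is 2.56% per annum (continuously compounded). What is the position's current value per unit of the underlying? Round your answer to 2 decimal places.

PV(remaining coupons) I = 1.16·e^(−0.0256·2/12) + 1.21·e^(−0.0256·5/12) + 0.86·e^(−0.0256·16/12) = 3.1834
Current forward F = (S − I)·e^(rT) = (100.96 − 3.1834)·e^(0.0256·18/12) = 97.7766 × 1.039147 = 101.6043
Value (long) = (F − K)·e^(−rT) = (101.6043 − 94.59) × 0.962328 = 6.7501
Short position value = −(long value) = -¥6.75

-¥6.75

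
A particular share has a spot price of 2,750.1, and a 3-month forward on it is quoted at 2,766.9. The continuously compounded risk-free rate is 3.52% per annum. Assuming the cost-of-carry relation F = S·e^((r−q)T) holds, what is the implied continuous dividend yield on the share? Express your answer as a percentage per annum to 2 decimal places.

From F = S·e^((r−q)T): (r − q) = ln(F/S)/T
ln(2766.9/2750.1) = ln(1.006109) = 0.006090
(r − q) = 0.006090 / (3/12) = 0.024360
q = r − ln(F/S)/T = 0.0352 − 0.024360 = 0.010840
q = 1.08%

1.08%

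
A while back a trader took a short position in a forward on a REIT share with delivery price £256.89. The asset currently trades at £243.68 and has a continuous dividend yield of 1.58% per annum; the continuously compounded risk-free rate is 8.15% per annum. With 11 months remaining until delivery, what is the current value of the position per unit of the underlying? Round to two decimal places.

Current fair forward for the remaining 11 months: F = S·e^((r − q)·T), (r − q) = 0.0815 − 0.0158 = 0.0657
F = 243.68 · e^(0.0657 × 11/12) = 243.68 × 1.062075 = 258.8064
Value of long forward = (F − K)·e^(−rT) = (258.8064 − 256.89) · e^(−0.0815·11/12)
= 1.9164 × 0.928014 = 1.78
Short position value = −(long value) = -£1.78

-£1.78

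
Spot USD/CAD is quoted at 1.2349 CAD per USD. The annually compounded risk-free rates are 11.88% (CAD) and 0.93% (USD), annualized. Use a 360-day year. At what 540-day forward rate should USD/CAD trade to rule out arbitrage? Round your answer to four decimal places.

1.4412

By covered interest parity, F = S · (1+r_CAD)^T / (1+r_USD)^T
= 1.2349 × 1.183392 / 1.013982 = 1.2349 × 1.167074
F = 1.4412 CAD per USD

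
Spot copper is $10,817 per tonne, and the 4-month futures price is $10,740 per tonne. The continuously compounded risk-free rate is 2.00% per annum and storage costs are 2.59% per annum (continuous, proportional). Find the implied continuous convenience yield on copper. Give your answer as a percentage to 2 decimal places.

6.73%

F = S·e^((r+u−y)T) ⇒ (r+u−y) = ln(F/S)/T
ln(10740/10817) = -0.007144; /T ⇒ -0.021432
y = r + u − ln(F/S)/T = 0.0200 + 0.0259 + 0.021432 = 0.067332
y = 6.73%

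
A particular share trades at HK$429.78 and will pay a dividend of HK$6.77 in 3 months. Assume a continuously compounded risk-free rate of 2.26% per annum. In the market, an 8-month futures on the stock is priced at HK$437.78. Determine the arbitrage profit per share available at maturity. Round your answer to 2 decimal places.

HK$8.31 per share

PV(dividends) I = 6.77·e^(−0.0226·3/12) = 6.7319
Fair futures F* = (S − I)·e^(rT) = (429.78 − 6.7319)·e^0.015067 = 423.0481 × 1.015181 = 429.4704
Market HK$437.78 > fair 429.4704: forward overpriced → cash-and-carry (borrow at r, buy the stock and collect the dividends, short the forward).
Profit at T = |F_mkt − F*| = |437.78 − 429.4704| = HK$8.31 per share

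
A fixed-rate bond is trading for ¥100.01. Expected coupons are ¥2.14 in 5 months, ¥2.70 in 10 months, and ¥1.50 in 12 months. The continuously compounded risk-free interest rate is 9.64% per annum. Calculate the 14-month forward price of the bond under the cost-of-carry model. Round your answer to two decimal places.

¥105.30

PV(coupons) I = 2.14·e^(−0.0964·5/12) + 2.70·e^(−0.0964·10/12) + 1.50·e^(−0.0964·12/12)
I = 2.0557 + 2.4916 + 1.3622 = 5.9095
F = (S − I)·e^(rT) = (100.01 − 5.9095) · e^(0.0964·14/12)
= 94.1005 · e^0.112467 = 94.1005 × 1.119035 = ¥105.30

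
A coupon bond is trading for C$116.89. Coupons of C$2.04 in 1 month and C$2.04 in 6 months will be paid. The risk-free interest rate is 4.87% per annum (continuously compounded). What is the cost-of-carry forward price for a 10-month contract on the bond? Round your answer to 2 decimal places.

C$117.54

PV(coupons) I = 2.04·e^(−0.0487·1/12) + 2.04·e^(−0.0487·6/12)
I = 2.0317 + 1.9909 = 4.0226
F = (S − I)·e^(rT) = (116.89 − 4.0226) · e^(0.0487·10/12)
= 112.8674 · e^0.040583 = 112.8674 × 1.041418 = C$117.54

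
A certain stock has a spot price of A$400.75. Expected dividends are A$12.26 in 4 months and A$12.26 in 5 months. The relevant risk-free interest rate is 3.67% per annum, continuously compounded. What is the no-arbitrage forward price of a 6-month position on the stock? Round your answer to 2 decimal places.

PV(dividends) I = 12.26·e^(−0.0367·4/12) + 12.26·e^(−0.0367·5/12)
I = 12.1109 + 12.0740 = 24.1849
F = (S − I)·e^(rT) = (400.75 − 24.1849) · e^(0.0367·6/12)
= 376.5651 · e^0.018350 = 376.5651 × 1.018519 = A$383.54

A$383.54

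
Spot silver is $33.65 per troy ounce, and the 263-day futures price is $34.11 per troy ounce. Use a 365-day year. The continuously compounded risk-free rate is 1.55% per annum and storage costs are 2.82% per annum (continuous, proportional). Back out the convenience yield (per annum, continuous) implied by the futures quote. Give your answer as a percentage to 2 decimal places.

2.49%

F = S·e^((r+u−y)T) ⇒ (r+u−y) = ln(F/S)/T
ln(34.11/33.65) = 0.013578; /T ⇒ 0.018844
y = r + u − ln(F/S)/T = 0.0155 + 0.0282 − 0.018844 = 0.024856
y = 2.49%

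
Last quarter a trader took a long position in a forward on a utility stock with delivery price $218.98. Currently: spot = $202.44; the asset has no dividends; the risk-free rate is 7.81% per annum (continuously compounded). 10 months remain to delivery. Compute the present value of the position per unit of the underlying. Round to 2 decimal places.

Current fair forward for the remaining 10 months: F = S·e^(r·T), r = 0.0781
F = 202.44 · e^(0.0781 × 10/12) = 202.44 × 1.067248 = 216.0537
Value of long forward = (F − K)·e^(−rT) = (216.0537 − 218.98) · e^(−0.0781·10/12)
= -2.9263 × 0.936989 = -2.74

-$2.74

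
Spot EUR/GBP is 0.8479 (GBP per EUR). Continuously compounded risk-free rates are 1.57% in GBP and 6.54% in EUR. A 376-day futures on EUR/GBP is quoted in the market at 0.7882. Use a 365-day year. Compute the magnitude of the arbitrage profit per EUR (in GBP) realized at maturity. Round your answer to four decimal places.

Fair futures: F* = S·e^(carry·T), with carry = (r_GBP − r_EUR) = 0.0157 − 0.0654 = -0.0497
F* = 0.8479 · e^(-0.0497 × 376/365) = 0.8479 · e^-0.051198 = 0.8479 × 0.950091 = 0.8056
Market 0.7882 < fair 0.8056: forward underpriced → reverse cash-and-carry (short spot, go long the forward).
At maturity, profit = |F_mkt − F*| = |0.7882 − 0.8056| = 0.0174 per EUR (in GBP)

0.0174 per EUR (in GBP)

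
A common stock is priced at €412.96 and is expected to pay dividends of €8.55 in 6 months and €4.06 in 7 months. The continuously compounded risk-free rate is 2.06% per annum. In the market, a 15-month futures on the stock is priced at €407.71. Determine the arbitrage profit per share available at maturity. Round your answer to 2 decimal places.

€3.22 per share

PV(dividends) I = 8.55·e^(−0.0206·6/12) + 4.06·e^(−0.0206·7/12) = 12.4739
Fair futures F* = (S − I)·e^(rT) = (412.96 − 12.4739)·e^0.025750 = 400.4861 × 1.026084 = 410.9324
Market €407.71 < fair 410.9324: forward underpriced → reverse cash-and-carry (short the stock, invest proceeds at r, pay the dividends, go long the forward).
Profit at T = |F_mkt − F*| = |407.71 − 410.9324| = €3.22 per share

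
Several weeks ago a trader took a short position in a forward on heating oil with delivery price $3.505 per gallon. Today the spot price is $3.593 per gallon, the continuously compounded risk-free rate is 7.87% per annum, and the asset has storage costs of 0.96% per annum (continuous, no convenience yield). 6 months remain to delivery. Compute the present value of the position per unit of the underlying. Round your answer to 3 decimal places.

-$0.241 per gallon

Current fair forward for the remaining 6 months: F = S·e^((r + u)·T), (r + u) = 0.0787 + 0.0096 = 0.0883
F = 3.593 · e^(0.0883 × 6/12) = 3.593 × 1.045139 = 3.7552
Value of long forward = (F − K)·e^(−rT) = (3.7552 − 3.505) · e^(−0.0787·6/12)
= 0.2502 × 0.961414 = 0.241
Short position value = −(long value) = -$0.241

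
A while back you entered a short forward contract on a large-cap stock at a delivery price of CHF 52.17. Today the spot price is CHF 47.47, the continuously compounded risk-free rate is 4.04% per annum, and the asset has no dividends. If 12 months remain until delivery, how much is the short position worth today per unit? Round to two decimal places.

CHF 2.63

Current fair forward for the remaining 12 months: F = S·e^(r·T), r = 0.0404
F = 47.47 · e^(0.0404 × 12/12) = 47.47 × 1.041227 = 49.4270
Value of long forward = (F − K)·e^(−rT) = (49.4270 − 52.17) · e^(−0.0404·12/12)
= -2.7430 × 0.960405 = -2.63
Short position value = −(long value) = CHF 2.63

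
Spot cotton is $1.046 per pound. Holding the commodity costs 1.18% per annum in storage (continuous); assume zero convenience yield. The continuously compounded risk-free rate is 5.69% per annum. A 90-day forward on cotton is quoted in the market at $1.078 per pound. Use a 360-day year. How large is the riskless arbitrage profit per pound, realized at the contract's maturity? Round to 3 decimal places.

$0.014 per pound

Fair forward: F* = S·e^(carry·T), with carry = (r + u) = 0.0569 + 0.0118 = 0.0687
F* = 1.046 · e^(0.0687 × 90/360) = 1.046 · e^0.017175 = 1.046 × 1.017323 = $1.0641
Market $1.078 > fair $1.0641: forward overpriced → cash-and-carry (buy spot, short the forward).
At maturity, profit = |F_mkt − F*| = |1.078 − 1.0641| = $0.014 per pound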